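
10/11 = 0.91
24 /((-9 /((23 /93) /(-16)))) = 23 /558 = 0.04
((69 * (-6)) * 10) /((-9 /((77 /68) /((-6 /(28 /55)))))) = -2254 /51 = -44.20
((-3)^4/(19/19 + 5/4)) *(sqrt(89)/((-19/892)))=-32112 *sqrt(89)/19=-15944.42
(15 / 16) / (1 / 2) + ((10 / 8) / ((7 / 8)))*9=825 / 56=14.73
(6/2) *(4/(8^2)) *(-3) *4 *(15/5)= -27/4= -6.75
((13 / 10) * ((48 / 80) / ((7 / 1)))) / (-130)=-3 / 3500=-0.00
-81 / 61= -1.33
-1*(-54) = 54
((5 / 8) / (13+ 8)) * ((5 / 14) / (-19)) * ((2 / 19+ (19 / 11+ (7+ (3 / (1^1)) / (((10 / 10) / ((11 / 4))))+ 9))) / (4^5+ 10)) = -11125 / 788354688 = -0.00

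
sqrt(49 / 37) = 7 * sqrt(37) / 37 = 1.15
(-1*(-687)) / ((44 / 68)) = 11679 / 11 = 1061.73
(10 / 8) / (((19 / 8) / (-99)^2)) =98010 / 19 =5158.42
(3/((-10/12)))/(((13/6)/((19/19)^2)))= -108/65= -1.66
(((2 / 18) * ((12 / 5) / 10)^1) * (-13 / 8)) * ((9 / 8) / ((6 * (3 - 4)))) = 13 / 1600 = 0.01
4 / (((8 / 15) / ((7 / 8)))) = 105 / 16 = 6.56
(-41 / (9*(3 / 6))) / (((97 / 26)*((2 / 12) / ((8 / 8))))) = -4264 / 291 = -14.65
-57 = -57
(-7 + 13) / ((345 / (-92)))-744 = -3728 / 5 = -745.60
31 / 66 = 0.47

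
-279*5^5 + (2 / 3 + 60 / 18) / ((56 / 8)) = -6103121 / 7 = -871874.43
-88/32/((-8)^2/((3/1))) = -33/256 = -0.13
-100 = -100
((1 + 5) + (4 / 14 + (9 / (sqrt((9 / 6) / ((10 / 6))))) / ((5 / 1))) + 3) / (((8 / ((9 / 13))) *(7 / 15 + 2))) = 81 *sqrt(10) / 3848 + 675 / 2072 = 0.39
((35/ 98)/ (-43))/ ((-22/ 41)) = 205/ 13244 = 0.02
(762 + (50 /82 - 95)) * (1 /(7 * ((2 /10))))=136860 /287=476.86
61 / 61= 1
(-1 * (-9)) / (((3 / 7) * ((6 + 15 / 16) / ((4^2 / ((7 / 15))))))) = 3840 / 37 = 103.78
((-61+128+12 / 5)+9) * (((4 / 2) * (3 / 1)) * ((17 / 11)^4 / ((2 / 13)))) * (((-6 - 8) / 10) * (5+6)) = -8938083336 / 33275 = -268612.57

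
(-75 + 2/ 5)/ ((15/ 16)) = -5968/ 75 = -79.57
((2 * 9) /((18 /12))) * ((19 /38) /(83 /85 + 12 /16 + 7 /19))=12920 /4511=2.86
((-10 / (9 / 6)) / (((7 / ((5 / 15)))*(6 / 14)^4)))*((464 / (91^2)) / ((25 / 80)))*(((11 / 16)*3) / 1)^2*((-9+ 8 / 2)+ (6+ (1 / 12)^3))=-3266879 / 454896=-7.18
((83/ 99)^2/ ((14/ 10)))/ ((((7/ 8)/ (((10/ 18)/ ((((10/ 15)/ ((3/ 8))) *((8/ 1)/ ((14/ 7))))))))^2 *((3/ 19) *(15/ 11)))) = 3272275/ 176033088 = 0.02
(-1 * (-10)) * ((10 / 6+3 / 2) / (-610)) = -19 / 366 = -0.05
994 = 994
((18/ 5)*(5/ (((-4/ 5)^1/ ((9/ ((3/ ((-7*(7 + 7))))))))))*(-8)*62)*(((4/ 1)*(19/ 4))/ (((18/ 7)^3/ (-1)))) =3666415.93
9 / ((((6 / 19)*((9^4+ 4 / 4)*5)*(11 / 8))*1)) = 114 / 180455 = 0.00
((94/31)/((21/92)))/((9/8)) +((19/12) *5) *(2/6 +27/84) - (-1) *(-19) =-188267/93744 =-2.01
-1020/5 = -204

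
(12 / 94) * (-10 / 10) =-6 / 47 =-0.13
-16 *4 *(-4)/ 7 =256/ 7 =36.57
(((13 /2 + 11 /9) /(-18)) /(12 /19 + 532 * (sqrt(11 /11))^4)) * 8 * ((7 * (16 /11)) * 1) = -73948 /1127115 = -0.07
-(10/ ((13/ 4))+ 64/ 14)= -696/ 91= -7.65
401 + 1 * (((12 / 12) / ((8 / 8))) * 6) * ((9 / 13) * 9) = 5699 / 13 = 438.38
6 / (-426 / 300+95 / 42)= 1575 / 221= 7.13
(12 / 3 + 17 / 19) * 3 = 279 / 19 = 14.68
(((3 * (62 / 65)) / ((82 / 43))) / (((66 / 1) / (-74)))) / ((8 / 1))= -49321 / 234520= -0.21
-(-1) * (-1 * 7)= -7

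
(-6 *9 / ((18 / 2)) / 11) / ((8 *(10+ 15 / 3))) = -1 / 220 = -0.00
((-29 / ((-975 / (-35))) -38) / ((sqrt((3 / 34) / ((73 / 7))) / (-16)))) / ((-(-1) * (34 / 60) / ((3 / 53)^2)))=730848 * sqrt(52122) / 4345523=38.40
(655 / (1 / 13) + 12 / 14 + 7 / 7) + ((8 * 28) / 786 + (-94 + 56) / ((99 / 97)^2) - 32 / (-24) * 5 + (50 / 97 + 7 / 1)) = 7405712913737 / 871789149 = 8494.84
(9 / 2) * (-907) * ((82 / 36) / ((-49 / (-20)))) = -185935 / 49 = -3794.59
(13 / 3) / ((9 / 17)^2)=3757 / 243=15.46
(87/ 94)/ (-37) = -87/ 3478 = -0.03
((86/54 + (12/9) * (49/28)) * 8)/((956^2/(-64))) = -3392/1542267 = -0.00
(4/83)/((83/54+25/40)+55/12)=864/120931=0.01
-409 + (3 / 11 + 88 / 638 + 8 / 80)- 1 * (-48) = -1149961 / 3190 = -360.49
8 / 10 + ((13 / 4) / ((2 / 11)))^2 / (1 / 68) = 1738229 / 80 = 21727.86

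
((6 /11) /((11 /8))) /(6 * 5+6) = 4 /363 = 0.01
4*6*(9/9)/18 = 4/3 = 1.33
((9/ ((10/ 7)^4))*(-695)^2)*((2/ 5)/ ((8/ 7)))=365319.05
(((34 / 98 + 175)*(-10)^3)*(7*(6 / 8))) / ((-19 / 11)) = 70884000 / 133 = 532962.41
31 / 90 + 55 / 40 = 619 / 360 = 1.72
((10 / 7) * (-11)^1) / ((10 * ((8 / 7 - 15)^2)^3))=-184877 / 832972004929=-0.00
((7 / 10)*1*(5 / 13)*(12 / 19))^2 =1764 / 61009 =0.03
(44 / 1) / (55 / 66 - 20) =-264 / 115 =-2.30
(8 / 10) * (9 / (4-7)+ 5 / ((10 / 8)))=4 / 5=0.80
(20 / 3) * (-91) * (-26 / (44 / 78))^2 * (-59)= 9200640540 / 121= 76038351.57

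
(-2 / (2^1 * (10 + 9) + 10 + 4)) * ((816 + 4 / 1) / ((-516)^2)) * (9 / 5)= -41 / 192296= -0.00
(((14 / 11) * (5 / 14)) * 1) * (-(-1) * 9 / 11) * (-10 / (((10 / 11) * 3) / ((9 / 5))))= -27 / 11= -2.45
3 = 3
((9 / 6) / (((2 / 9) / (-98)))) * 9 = -11907 / 2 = -5953.50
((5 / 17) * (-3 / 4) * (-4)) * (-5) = -75 / 17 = -4.41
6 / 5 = 1.20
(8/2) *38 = 152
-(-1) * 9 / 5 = 9 / 5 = 1.80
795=795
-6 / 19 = -0.32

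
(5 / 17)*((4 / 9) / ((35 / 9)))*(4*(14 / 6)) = 16 / 51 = 0.31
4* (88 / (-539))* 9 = -288 / 49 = -5.88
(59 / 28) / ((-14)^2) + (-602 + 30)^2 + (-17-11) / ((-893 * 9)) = 14431123638151 / 44107056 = 327184.01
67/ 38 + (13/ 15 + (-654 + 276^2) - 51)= 75473.63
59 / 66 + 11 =785 / 66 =11.89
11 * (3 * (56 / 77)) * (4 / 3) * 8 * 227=58112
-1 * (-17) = 17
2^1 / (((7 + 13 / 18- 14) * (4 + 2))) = -6 / 113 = -0.05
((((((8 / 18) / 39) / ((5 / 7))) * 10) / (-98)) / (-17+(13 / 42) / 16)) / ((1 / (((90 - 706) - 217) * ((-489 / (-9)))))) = -17379712 / 4005261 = -4.34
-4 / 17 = -0.24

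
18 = 18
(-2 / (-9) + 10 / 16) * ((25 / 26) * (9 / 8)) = 0.92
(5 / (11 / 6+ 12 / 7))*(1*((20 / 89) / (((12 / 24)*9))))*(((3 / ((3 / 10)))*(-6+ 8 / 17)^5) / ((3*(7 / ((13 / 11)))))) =-381630091648000 / 1864043644023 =-204.73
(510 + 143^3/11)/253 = 266347/253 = 1052.75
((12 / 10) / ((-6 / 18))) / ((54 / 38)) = -38 / 15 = -2.53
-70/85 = -14/17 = -0.82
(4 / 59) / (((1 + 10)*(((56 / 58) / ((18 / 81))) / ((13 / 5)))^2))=142129 / 64397025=0.00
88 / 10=44 / 5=8.80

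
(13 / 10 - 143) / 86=-1417 / 860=-1.65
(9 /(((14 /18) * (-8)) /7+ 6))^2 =6561 /2116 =3.10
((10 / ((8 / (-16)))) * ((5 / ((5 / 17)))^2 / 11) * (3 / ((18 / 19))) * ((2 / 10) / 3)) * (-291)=1065254 / 33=32280.42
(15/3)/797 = 5/797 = 0.01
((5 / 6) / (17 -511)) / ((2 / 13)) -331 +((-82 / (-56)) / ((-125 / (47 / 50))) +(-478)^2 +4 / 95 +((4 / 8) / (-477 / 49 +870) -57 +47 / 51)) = 271743101152618481 / 1191349162500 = 228096.94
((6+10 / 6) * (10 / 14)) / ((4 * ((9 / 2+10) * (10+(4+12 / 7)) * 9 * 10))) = 23 / 344520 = 0.00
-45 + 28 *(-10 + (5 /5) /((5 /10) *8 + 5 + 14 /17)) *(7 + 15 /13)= -5003799 /2171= -2304.84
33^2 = 1089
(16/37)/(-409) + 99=1498151/15133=99.00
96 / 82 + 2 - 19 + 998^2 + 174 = 40842649 / 41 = 996162.17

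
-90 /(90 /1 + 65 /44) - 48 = -39432 /805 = -48.98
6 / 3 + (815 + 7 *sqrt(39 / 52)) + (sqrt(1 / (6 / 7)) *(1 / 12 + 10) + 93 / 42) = 7 *sqrt(3) / 2 + 121 *sqrt(42) / 72 + 11469 / 14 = 836.17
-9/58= -0.16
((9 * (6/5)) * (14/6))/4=63/10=6.30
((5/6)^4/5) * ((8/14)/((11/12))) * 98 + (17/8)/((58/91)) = 1271459/137808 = 9.23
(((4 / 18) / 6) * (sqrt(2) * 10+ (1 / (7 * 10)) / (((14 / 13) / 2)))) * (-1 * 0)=0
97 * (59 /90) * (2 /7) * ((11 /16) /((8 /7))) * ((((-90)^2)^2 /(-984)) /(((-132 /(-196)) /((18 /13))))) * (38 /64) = -485524297125 /545792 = -889577.53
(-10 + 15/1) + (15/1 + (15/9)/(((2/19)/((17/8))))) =2575/48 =53.65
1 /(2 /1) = 1 /2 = 0.50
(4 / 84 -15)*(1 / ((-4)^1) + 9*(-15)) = 84937 / 42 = 2022.31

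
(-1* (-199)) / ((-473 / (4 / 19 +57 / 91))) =-0.35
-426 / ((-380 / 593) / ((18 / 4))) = 1136781 / 380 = 2991.53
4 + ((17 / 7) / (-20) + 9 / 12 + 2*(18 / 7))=342 / 35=9.77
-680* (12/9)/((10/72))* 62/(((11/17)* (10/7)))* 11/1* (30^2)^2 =-3901250304000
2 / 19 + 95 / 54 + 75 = 78863 / 1026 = 76.86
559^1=559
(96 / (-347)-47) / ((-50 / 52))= 49.17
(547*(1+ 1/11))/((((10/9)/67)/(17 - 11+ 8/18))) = 12753852/55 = 231888.22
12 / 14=6 / 7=0.86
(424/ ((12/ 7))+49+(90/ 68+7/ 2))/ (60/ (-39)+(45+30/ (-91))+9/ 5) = 6988345/ 1042644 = 6.70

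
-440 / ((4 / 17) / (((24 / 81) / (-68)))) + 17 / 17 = 9.15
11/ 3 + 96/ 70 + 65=7354/ 105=70.04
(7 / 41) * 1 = 7 / 41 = 0.17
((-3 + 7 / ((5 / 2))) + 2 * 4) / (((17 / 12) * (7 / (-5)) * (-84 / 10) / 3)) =1170 / 833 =1.40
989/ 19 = 52.05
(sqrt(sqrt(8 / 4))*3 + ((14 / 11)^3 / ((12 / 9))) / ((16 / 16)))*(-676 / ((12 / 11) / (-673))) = 78023582 / 121 + 1251107*2^(1 / 4) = 2132648.34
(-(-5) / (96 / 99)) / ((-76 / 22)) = -1815 / 1216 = -1.49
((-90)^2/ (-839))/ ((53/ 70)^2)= -39690000/ 2356751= -16.84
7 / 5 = 1.40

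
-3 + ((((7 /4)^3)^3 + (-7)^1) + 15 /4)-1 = 38453063 /262144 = 146.69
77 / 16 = 4.81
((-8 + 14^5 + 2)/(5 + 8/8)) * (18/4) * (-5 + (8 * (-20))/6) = -12773177.50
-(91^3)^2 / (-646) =567869252041 / 646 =879054569.72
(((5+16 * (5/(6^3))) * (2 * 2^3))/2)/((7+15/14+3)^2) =45472/129735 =0.35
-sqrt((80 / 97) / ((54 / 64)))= -16*sqrt(2910) / 873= -0.99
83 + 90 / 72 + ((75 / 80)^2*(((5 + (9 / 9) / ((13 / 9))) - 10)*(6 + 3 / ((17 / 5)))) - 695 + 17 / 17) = -635.81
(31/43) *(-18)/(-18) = 31/43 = 0.72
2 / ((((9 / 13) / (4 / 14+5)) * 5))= 962 / 315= 3.05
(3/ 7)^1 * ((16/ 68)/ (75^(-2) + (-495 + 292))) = -33750/ 67941503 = -0.00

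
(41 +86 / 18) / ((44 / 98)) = 101.96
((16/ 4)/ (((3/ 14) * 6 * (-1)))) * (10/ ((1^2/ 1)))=-31.11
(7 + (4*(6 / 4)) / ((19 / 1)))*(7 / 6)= 973 / 114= 8.54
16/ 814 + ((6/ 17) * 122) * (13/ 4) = 968389/ 6919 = 139.96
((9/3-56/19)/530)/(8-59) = -1/513570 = -0.00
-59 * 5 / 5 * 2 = -118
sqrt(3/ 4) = sqrt(3)/ 2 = 0.87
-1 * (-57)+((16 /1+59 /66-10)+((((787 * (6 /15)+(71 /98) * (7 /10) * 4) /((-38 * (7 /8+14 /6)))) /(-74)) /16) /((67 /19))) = 10244963941 /160341720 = 63.89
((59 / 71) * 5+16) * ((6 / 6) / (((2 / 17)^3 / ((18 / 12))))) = 21091509 / 1136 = 18566.47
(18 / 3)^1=6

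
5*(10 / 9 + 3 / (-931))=46415 / 8379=5.54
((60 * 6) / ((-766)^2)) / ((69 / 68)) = 2040 / 3373847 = 0.00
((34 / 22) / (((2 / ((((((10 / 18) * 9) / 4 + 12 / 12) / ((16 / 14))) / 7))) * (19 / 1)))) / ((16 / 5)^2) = 3825 / 3424256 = 0.00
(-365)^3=-48627125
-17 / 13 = -1.31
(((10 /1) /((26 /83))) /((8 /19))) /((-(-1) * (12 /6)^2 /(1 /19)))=1.00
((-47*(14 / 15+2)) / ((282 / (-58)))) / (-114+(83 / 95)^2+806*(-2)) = -2303180 / 140132349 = -0.02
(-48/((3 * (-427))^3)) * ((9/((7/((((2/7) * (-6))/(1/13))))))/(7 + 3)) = -1248/19074348335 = -0.00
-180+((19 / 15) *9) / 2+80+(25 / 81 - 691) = -635843 / 810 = -784.99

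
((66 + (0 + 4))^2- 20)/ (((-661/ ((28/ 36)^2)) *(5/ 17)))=-813008/ 53541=-15.18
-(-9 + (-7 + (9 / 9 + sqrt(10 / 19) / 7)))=15 - sqrt(190) / 133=14.90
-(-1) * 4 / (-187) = -0.02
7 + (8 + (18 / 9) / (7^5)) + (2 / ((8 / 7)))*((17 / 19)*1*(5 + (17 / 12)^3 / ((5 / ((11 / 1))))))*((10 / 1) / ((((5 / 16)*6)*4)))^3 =264327890159 / 4655875140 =56.77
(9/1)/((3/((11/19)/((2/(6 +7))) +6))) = 1113/38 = 29.29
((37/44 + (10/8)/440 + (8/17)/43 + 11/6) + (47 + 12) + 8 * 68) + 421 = 1026.69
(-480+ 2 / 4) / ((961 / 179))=-171661 / 1922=-89.31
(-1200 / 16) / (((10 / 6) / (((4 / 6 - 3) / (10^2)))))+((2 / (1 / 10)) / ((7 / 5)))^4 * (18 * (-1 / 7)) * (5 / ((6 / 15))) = -449999647053 / 336140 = -1338726.86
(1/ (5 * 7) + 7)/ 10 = 123/ 175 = 0.70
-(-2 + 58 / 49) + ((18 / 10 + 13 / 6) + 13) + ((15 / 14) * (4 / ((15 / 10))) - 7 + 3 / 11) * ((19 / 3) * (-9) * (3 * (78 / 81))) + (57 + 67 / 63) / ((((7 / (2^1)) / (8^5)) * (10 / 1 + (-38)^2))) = 36287192611 / 35266770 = 1028.93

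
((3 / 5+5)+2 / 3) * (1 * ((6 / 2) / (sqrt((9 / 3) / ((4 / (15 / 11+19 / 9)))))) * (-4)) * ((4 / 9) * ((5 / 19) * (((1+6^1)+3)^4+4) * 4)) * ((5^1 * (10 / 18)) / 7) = -752300800 * sqrt(2838) / 463239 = -86515.24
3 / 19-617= -11720 / 19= -616.84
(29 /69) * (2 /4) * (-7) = -1.47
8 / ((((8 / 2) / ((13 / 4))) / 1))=13 / 2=6.50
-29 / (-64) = 29 / 64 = 0.45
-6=-6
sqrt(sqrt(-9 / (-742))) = sqrt(3) * 742^(3 / 4) / 742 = 0.33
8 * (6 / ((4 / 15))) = 180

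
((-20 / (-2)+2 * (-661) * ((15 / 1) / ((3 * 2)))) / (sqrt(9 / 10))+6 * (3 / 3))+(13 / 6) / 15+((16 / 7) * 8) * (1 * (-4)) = -3295 * sqrt(10) / 3- 42209 / 630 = -3540.23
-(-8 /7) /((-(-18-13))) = 8 /217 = 0.04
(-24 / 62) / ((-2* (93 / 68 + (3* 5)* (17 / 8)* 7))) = 272 / 315487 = 0.00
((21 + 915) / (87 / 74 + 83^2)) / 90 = 296 / 196105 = 0.00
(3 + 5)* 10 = 80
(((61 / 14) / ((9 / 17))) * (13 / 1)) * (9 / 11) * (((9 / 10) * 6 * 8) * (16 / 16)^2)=1455948 / 385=3781.68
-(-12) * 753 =9036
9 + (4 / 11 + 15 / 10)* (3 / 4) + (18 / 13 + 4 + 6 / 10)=16.38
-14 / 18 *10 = -70 / 9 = -7.78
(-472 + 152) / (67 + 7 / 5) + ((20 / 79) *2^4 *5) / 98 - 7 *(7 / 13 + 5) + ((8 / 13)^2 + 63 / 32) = -146389536829 / 3579776928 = -40.89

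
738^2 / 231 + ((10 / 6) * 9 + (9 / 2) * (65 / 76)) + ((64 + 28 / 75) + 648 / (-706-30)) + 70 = 50677570751 / 20189400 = 2510.11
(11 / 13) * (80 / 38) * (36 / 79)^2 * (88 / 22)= 2280960 / 1541527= 1.48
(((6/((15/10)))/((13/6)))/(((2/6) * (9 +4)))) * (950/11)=68400/1859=36.79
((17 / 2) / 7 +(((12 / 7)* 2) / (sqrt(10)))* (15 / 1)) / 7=17 / 98 +36* sqrt(10) / 49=2.50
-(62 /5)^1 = -12.40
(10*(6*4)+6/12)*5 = 2405/2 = 1202.50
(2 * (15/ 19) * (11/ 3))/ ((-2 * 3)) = -55/ 57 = -0.96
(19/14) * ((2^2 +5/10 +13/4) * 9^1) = 5301/56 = 94.66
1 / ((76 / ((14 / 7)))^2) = 1 / 1444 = 0.00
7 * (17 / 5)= 119 / 5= 23.80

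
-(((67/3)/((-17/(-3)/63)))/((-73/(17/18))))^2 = -219961/21316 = -10.32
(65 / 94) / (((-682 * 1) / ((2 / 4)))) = -65 / 128216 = -0.00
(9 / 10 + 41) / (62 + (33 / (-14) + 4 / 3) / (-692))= 6088908 / 9010055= 0.68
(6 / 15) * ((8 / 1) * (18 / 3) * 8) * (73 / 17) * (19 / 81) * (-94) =-33376768 / 2295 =-14543.25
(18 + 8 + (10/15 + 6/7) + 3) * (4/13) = 2564/273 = 9.39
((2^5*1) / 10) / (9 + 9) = 8 / 45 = 0.18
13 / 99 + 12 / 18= 79 / 99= 0.80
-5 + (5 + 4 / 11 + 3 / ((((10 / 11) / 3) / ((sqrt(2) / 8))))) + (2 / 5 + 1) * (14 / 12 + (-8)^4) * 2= 11474.18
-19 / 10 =-1.90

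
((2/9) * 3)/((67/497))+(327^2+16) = 21496939/201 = 106949.95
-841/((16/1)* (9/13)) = -10933/144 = -75.92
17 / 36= 0.47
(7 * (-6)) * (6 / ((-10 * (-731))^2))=-63 / 13359025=-0.00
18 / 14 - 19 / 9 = -52 / 63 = -0.83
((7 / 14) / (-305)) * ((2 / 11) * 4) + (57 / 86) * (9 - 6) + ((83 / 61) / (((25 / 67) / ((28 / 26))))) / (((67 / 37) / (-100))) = -805992787 / 3750890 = -214.88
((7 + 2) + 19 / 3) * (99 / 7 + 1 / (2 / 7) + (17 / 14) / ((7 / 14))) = 6463 / 21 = 307.76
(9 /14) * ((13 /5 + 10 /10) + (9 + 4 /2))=657 /70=9.39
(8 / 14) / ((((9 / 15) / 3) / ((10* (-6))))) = -1200 / 7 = -171.43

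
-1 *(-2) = 2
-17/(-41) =17/41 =0.41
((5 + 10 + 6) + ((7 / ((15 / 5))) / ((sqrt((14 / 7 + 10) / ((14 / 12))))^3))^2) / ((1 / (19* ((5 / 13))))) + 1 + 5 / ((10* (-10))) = 33723755101 / 218350080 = 154.45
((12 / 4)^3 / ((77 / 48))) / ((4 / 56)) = 2592 / 11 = 235.64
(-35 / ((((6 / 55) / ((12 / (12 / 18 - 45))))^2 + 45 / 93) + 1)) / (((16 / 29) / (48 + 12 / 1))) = -12849519375 / 5557759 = -2312.00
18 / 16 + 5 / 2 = 29 / 8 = 3.62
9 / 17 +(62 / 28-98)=-22671 / 238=-95.26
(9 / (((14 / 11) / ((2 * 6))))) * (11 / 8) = 3267 / 28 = 116.68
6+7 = 13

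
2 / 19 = 0.11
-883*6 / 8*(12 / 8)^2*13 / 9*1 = -34437 / 16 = -2152.31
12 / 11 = 1.09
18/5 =3.60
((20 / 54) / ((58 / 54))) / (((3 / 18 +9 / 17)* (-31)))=-1020 / 63829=-0.02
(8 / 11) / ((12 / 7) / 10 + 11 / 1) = 280 / 4301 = 0.07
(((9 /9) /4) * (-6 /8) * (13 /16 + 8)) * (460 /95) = -9729 /1216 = -8.00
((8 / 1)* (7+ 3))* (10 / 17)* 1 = 800 / 17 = 47.06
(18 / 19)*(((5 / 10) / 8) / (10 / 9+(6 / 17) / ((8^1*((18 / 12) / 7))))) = 1377 / 30628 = 0.04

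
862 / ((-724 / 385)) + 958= 180861 / 362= 499.62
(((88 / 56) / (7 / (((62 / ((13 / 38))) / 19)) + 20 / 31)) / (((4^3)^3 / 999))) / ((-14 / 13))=-492063 / 122028032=-0.00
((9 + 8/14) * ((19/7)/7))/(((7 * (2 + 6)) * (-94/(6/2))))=-0.00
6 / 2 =3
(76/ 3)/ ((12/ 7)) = 133/ 9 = 14.78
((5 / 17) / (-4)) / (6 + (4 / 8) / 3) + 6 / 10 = 3699 / 6290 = 0.59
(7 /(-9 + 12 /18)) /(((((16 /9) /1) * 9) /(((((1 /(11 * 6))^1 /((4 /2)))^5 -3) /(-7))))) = -24044785459 /1068657131520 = -0.02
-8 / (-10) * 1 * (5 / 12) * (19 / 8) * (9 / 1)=7.12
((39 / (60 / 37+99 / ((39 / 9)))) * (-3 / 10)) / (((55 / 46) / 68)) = -27.20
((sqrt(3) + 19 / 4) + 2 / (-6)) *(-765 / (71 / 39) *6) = -1581255 / 142 - 179010 *sqrt(3) / 71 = -15502.56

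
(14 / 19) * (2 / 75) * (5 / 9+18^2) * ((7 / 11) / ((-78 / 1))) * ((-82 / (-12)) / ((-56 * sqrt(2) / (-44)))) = -838327 * sqrt(2) / 6002100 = -0.20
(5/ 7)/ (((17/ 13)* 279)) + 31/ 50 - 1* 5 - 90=-156672269/ 1660050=-94.38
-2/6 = -0.33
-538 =-538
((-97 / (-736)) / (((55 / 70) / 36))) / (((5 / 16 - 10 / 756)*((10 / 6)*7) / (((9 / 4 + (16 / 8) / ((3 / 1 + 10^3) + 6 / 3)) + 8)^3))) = 1283323732344594801 / 688642002950000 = 1863.56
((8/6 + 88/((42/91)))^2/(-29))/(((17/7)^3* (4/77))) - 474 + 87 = -298542375/142477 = -2095.37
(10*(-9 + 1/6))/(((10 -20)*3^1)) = 53/18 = 2.94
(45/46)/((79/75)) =0.93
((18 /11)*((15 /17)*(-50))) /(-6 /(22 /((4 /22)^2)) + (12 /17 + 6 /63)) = -17151750 /188191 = -91.14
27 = 27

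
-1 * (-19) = 19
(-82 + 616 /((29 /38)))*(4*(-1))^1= -84120 /29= -2900.69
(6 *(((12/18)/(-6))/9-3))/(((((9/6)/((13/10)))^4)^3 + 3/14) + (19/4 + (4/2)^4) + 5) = -318345035113580384/555406344314492049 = -0.57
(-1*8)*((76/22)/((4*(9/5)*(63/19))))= -7220/6237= -1.16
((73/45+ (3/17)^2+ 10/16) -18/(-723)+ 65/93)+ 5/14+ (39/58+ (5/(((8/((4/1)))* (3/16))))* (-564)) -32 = -1190981959414427/157788416520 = -7547.97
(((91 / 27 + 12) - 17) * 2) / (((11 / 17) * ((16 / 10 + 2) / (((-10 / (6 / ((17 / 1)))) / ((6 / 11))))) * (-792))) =-7225 / 78732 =-0.09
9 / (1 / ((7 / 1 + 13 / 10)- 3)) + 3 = 507 / 10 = 50.70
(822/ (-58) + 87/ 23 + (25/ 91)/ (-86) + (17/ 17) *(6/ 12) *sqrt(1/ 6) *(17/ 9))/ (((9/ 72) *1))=-217003420/ 2609971 + 34 *sqrt(6)/ 27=-80.06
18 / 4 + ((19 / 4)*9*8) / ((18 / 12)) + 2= 469 / 2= 234.50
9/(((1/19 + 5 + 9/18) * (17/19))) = 6498/3587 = 1.81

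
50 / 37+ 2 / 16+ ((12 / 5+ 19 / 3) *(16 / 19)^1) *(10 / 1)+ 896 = 16383053 / 16872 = 971.02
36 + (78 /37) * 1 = 1410 /37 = 38.11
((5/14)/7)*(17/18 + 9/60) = 197/3528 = 0.06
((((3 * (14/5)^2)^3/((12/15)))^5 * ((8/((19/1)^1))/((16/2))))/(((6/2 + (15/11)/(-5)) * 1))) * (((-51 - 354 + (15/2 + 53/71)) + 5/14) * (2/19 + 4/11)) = -155891625808424894983260098283776240205692928/38193166255950927734375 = -4081662797049071956476.88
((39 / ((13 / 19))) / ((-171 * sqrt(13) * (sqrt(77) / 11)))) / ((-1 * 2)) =sqrt(1001) / 546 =0.06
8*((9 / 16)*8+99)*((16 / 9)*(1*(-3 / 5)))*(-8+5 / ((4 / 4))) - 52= 12988 / 5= 2597.60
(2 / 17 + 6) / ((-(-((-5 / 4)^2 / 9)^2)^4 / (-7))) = 134595740475586510848 / 2593994140625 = 51887449.69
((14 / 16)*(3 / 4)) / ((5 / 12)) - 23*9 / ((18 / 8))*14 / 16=-3157 / 40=-78.92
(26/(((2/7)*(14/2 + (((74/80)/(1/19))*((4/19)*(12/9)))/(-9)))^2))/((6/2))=297675/116714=2.55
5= 5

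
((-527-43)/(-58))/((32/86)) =12255/464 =26.41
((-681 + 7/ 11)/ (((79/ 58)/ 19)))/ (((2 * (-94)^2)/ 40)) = -41236840/ 1919621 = -21.48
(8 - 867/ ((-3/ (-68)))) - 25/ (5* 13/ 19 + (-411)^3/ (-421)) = -19644.00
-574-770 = -1344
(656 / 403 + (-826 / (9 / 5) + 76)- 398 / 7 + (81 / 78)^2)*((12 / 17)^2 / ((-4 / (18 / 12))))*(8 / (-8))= -1730976693 / 21196994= -81.66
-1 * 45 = -45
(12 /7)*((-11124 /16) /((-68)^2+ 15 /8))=-66744 /259049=-0.26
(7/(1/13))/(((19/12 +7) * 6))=182/103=1.77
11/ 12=0.92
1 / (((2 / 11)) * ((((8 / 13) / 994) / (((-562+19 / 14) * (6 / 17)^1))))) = -239072691 / 136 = -1757887.43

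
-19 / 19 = -1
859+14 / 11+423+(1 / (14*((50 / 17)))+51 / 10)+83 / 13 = 129607641 / 100100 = 1294.78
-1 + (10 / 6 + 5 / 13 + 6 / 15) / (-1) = -673 / 195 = -3.45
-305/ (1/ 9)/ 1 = -2745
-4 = -4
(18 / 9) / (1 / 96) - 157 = 35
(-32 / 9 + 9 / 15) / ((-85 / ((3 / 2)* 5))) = 133 / 510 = 0.26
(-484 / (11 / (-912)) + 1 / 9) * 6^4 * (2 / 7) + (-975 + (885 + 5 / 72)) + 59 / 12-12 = 7488819713 / 504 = 14858769.27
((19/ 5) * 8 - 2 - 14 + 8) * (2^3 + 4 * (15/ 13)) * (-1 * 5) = -18368/ 13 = -1412.92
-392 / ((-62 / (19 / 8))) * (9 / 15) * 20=5586 / 31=180.19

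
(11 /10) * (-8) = -44 /5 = -8.80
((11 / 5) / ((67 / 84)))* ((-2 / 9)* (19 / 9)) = -11704 / 9045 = -1.29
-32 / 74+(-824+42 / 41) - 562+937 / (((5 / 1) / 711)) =1000127699 / 7585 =131855.99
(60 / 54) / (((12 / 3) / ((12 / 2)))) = 5 / 3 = 1.67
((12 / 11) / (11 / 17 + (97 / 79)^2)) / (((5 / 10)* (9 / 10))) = 2121940 / 1885983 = 1.13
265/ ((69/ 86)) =22790/ 69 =330.29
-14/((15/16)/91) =-20384/15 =-1358.93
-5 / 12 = -0.42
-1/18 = -0.06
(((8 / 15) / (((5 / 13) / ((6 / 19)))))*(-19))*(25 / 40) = -5.20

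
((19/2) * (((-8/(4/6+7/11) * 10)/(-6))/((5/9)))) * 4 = 30096/43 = 699.91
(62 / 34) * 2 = 62 / 17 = 3.65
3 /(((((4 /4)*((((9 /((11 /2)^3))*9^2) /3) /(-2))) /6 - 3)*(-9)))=1331 /12465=0.11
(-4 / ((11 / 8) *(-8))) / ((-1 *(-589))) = 4 / 6479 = 0.00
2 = 2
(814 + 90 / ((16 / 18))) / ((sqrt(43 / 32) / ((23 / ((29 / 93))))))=7830879 * sqrt(86) / 1247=58236.23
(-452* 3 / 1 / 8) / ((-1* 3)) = 113 / 2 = 56.50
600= 600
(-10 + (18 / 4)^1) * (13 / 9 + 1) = -121 / 9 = -13.44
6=6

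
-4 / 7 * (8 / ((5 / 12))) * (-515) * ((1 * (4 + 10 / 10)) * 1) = 197760 / 7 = 28251.43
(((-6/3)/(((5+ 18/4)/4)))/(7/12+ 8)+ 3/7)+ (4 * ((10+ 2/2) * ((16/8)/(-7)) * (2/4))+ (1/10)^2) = -8144401/1369900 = -5.95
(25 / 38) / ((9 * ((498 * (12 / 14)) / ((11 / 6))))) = 1925 / 6131376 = 0.00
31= 31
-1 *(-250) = 250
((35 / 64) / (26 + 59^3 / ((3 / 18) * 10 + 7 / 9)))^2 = 148225 / 3500787849511936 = 0.00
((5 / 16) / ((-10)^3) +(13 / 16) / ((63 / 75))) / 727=64979 / 48854400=0.00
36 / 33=12 / 11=1.09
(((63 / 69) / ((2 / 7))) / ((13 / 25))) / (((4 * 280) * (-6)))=-0.00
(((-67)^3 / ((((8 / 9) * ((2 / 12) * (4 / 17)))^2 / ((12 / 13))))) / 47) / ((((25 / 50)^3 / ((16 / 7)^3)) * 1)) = -97328716190208 / 209573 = -464414386.35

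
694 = 694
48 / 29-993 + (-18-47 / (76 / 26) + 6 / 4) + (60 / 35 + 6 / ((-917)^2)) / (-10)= -474493866101 / 463329839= -1024.10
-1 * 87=-87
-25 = -25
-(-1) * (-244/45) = -5.42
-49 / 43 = -1.14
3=3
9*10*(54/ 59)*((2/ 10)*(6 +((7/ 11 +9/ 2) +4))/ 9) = 17982/ 649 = 27.71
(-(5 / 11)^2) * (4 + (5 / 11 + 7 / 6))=-1.16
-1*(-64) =64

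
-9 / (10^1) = -9 / 10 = -0.90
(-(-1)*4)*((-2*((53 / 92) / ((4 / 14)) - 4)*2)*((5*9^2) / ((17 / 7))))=2069550 / 391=5292.97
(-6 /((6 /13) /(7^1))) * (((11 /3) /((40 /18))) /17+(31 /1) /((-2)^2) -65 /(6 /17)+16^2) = -3697967 /510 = -7250.92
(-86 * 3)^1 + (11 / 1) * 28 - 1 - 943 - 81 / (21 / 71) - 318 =-10401 / 7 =-1485.86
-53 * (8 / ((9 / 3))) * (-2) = 848 / 3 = 282.67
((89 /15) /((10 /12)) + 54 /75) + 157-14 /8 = 16309 /100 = 163.09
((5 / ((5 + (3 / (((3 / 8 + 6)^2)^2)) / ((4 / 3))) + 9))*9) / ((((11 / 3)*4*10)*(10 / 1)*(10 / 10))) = 20295603 / 9261709600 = 0.00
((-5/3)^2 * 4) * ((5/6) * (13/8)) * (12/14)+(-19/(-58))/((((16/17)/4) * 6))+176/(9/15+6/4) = 2833703/29232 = 96.94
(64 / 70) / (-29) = -32 / 1015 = -0.03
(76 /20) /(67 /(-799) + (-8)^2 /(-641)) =-9731021 /470415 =-20.69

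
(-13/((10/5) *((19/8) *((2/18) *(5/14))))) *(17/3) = -37128/95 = -390.82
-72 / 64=-9 / 8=-1.12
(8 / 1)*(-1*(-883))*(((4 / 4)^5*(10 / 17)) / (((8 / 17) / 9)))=79470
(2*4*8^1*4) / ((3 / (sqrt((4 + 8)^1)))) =512*sqrt(3) / 3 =295.60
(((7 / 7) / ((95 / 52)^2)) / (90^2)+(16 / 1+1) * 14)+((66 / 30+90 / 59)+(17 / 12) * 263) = 2649543008411 / 4313047500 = 614.31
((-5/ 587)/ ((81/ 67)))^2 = 112225/ 2260717209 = 0.00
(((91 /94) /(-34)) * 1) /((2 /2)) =-91 /3196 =-0.03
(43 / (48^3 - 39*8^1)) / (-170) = -43 / 18747600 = -0.00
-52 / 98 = -26 / 49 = -0.53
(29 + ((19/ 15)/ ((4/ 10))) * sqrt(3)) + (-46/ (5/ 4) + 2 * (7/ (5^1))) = -5 + 19 * sqrt(3)/ 6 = 0.48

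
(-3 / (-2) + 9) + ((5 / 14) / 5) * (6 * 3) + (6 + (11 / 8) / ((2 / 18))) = 1689 / 56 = 30.16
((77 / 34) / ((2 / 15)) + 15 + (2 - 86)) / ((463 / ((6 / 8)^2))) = -31833 / 503744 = -0.06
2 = 2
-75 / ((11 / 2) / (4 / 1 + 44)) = -7200 / 11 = -654.55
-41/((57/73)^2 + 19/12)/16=-655467/560956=-1.17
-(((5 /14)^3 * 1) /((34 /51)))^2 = -140625 /30118144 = -0.00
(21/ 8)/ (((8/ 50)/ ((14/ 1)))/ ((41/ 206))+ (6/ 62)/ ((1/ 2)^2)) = 5.91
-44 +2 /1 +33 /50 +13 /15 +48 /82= -39.89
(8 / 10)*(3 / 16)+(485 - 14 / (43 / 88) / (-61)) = 25475609 / 52460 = 485.62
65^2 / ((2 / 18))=38025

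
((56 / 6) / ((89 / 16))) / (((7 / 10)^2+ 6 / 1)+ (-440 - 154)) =-6400 / 2240931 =-0.00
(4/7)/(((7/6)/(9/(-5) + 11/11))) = -96/245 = -0.39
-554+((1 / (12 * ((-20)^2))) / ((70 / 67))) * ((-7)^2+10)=-186140047 / 336000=-553.99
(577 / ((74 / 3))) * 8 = 6924 / 37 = 187.14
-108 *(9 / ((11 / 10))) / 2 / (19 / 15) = -72900 / 209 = -348.80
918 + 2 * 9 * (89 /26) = 979.62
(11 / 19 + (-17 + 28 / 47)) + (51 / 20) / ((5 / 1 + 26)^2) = -271571497 / 17163460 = -15.82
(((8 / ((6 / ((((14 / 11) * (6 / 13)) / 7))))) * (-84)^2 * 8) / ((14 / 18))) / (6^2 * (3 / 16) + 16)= 663552 / 1859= 356.94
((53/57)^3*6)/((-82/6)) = -297754/843657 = -0.35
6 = 6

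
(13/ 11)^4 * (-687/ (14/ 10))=-98107035/ 102487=-957.26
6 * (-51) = -306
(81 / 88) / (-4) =-81 / 352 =-0.23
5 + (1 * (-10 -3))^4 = 28566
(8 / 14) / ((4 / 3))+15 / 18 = 53 / 42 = 1.26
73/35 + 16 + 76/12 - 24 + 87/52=11423/5460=2.09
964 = 964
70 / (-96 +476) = 7 / 38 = 0.18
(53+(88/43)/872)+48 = 101.00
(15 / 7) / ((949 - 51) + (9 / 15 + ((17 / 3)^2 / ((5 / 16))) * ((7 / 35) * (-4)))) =3375 / 1285823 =0.00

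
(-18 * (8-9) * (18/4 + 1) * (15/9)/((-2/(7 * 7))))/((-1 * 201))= 2695/134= 20.11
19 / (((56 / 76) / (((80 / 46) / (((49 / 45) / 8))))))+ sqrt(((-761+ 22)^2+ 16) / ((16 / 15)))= 2599200 / 7889+ sqrt(8192055) / 4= 1045.02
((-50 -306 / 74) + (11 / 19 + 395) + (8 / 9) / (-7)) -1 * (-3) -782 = -19384550 / 44289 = -437.68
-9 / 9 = -1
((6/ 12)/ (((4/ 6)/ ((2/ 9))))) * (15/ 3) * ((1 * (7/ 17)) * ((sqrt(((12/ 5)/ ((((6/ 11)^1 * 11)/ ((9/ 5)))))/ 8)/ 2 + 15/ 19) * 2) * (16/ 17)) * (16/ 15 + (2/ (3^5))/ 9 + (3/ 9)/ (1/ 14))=12289984/ 3532005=3.48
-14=-14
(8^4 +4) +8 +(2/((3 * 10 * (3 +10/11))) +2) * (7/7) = 2650961/645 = 4110.02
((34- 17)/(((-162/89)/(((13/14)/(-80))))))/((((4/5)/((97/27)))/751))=1432827643/3919104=365.60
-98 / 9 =-10.89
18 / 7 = 2.57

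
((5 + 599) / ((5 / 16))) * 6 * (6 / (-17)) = -347904 / 85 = -4092.99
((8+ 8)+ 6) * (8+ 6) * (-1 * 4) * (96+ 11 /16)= -119119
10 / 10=1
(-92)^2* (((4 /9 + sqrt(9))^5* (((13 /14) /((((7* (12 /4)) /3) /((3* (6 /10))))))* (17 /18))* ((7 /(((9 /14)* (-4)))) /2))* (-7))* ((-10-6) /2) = -187432303198504 /2657205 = -70537389.17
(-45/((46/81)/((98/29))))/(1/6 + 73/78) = -242.86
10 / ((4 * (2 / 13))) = 65 / 4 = 16.25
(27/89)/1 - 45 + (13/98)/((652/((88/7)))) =-222393275/4975901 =-44.69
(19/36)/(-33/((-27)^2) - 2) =-513/1988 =-0.26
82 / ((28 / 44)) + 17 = 145.86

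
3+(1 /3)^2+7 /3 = 49 /9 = 5.44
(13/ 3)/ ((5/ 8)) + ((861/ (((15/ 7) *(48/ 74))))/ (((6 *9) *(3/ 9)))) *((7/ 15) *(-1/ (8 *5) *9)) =478069/ 144000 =3.32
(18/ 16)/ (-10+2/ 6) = -27/ 232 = -0.12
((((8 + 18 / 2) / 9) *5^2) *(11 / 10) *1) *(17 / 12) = 15895 / 216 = 73.59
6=6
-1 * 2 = -2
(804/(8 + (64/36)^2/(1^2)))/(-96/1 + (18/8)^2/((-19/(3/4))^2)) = -250770816/334148797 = -0.75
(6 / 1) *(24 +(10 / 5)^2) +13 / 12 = 2029 / 12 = 169.08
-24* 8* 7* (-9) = 12096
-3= -3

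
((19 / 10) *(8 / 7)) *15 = 228 / 7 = 32.57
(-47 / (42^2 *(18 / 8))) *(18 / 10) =-47 / 2205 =-0.02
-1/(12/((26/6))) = -0.36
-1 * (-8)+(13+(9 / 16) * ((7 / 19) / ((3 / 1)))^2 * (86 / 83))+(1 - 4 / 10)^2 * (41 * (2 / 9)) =145553003 / 5992600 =24.29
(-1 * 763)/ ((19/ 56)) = -42728/ 19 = -2248.84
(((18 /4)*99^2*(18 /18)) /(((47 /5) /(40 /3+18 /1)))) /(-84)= -49005 /28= -1750.18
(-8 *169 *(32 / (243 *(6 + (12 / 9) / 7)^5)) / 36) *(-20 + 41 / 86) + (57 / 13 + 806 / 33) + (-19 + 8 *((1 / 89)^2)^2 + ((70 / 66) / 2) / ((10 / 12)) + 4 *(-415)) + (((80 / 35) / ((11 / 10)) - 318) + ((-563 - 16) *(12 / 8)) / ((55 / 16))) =-28472590763383437464054 / 12836357246597259375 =-2218.12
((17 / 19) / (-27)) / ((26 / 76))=-34 / 351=-0.10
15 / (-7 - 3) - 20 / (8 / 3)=-9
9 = 9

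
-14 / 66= -7 / 33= -0.21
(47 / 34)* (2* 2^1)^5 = 24064 / 17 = 1415.53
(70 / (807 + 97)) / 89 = 35 / 40228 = 0.00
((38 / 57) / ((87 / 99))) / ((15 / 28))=616 / 435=1.42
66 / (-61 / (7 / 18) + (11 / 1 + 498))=462 / 2465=0.19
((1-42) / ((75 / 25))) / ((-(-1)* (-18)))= 41 / 54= 0.76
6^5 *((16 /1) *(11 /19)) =1368576 /19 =72030.32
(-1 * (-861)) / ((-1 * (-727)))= 861 / 727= 1.18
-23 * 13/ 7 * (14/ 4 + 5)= -5083/ 14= -363.07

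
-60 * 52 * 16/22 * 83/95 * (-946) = 35632896/19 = 1875415.58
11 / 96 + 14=1355 / 96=14.11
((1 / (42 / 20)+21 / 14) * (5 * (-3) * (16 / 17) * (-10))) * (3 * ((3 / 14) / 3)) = 49800 / 833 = 59.78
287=287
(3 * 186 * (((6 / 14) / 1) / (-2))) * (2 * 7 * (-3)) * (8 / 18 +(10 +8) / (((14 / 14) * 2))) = 47430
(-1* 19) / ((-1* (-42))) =-19 / 42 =-0.45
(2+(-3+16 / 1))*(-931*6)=-83790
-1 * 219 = -219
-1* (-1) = 1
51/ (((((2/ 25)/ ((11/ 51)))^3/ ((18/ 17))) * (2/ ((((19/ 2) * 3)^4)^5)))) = 2725807580268232833840507669225159083296875/ 41213231104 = 66139138020742961882392570000000.00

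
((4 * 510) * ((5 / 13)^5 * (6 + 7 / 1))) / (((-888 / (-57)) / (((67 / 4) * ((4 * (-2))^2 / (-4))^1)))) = -4057687500 / 1056757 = -3839.75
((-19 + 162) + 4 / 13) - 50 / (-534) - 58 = 296428 / 3471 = 85.40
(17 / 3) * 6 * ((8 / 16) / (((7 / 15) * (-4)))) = -255 / 28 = -9.11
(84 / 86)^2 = 1764 / 1849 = 0.95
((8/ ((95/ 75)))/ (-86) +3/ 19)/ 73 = 69/ 59641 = 0.00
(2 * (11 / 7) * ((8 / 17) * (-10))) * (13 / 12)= -5720 / 357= -16.02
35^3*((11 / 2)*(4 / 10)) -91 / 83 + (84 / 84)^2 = 7828967 / 83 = 94324.90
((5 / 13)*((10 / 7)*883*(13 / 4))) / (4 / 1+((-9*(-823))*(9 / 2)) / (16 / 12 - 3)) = -110375 / 1399643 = -0.08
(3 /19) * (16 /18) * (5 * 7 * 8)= 2240 /57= 39.30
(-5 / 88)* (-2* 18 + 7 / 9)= 1585 / 792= 2.00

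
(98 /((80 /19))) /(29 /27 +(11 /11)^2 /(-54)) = 441 /20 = 22.05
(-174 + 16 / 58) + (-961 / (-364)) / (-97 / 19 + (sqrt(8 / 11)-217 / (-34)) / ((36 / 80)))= -4470574186211045 / 25778877026812-3007805070* sqrt(22) / 222231698507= -173.48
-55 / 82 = -0.67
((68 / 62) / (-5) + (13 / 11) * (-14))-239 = -436079 / 1705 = -255.76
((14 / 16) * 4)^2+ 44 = 225 / 4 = 56.25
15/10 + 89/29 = 265/58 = 4.57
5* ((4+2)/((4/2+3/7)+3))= 105/19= 5.53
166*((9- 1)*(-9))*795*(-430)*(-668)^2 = 1823178092428800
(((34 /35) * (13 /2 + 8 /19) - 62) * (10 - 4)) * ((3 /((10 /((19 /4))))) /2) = -330831 /1400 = -236.31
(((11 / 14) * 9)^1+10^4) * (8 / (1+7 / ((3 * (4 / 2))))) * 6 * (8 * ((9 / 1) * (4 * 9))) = 52291671552 / 91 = 574633753.32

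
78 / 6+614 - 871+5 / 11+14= -2525 / 11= -229.55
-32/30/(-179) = 16/2685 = 0.01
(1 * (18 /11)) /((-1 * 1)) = -18 /11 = -1.64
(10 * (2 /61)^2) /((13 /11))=440 /48373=0.01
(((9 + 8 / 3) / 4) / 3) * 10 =175 / 18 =9.72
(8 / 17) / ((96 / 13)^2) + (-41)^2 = 32920873 / 19584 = 1681.01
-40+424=384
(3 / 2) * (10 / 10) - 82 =-161 / 2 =-80.50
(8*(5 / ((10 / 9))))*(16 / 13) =576 / 13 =44.31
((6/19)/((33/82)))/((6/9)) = 246/209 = 1.18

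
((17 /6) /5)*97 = 1649 /30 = 54.97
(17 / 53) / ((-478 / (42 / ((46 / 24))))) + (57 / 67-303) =-5898194232 / 19519847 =-302.16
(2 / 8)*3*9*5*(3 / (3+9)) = 135 / 16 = 8.44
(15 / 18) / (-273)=-0.00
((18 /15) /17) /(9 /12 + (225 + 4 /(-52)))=0.00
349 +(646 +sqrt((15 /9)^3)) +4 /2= 5 * sqrt(15) /9 +997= 999.15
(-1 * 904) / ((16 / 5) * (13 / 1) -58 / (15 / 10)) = -3390 / 11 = -308.18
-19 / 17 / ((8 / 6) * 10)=-57 / 680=-0.08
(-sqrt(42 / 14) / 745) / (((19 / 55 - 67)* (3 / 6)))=11* sqrt(3) / 273117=0.00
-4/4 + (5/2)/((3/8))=17/3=5.67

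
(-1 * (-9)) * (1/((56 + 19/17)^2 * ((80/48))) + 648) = 27493251363/4714205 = 5832.00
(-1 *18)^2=324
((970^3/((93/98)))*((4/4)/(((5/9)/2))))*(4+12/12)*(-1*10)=-5366517240000/31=-173113459354.84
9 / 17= 0.53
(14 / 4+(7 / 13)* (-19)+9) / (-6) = -59 / 156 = -0.38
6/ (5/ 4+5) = 24/ 25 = 0.96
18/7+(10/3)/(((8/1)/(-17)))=-379/84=-4.51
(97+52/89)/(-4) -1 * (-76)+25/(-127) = 2324217/45212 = 51.41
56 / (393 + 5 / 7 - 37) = 392 / 2497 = 0.16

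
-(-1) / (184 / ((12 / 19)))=3 / 874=0.00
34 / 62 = 0.55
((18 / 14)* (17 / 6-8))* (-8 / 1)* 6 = 2232 / 7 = 318.86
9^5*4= 236196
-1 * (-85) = 85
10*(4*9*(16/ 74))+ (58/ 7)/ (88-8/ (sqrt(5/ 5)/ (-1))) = 968753/ 12432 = 77.92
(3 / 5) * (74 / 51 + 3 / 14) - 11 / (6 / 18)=-38081 / 1190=-32.00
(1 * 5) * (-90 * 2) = -900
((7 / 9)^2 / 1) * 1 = 49 / 81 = 0.60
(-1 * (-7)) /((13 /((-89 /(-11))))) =623 /143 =4.36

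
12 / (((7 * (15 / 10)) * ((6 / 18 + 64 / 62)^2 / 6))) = 415152 / 112903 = 3.68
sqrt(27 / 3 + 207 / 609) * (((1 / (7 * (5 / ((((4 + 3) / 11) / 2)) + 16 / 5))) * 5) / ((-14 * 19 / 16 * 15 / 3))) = -40 * sqrt(96222) / 8936669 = -0.00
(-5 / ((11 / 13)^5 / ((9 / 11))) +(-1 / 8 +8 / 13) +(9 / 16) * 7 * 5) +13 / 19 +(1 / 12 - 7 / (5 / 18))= -13.69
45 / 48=15 / 16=0.94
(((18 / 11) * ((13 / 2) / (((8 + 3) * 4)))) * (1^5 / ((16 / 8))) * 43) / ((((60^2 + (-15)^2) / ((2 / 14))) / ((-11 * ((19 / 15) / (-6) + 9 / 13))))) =-24209 / 23562000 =-0.00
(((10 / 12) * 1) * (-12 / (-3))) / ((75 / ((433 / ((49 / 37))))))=32042 / 2205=14.53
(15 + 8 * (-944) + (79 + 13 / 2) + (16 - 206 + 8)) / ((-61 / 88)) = 671748 / 61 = 11012.26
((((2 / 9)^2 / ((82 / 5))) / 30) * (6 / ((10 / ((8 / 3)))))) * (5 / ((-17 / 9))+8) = 728 / 846855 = 0.00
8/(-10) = -4/5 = -0.80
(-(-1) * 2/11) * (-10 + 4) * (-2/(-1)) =-24/11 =-2.18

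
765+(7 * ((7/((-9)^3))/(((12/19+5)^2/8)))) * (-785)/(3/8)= 20043502055/25038963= 800.49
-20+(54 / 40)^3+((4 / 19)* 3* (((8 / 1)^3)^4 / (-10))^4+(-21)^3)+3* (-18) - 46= 1070435769529469910793714477087121345159369853 / 760000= 1408468117801934093149624000000000000000.00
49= 49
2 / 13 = 0.15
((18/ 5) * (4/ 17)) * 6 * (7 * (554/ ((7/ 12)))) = 2871936/ 85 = 33787.48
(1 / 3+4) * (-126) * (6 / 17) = -3276 / 17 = -192.71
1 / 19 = 0.05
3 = 3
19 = 19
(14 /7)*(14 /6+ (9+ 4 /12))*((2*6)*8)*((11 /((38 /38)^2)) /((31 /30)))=739200 /31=23845.16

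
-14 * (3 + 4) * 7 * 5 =-3430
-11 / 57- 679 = -38714 / 57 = -679.19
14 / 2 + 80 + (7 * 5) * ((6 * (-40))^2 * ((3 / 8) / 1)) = 756087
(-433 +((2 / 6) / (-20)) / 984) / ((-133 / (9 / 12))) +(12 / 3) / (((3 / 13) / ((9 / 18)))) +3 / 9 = 119792161 / 10469760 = 11.44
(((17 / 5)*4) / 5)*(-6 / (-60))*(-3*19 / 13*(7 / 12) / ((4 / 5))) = -2261 / 2600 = -0.87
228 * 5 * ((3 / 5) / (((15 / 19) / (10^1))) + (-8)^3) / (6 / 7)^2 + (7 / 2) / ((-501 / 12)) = -392113036 / 501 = -782660.75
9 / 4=2.25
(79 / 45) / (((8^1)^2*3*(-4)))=-79 / 34560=-0.00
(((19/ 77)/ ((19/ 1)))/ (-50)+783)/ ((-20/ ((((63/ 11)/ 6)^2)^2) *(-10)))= 83753214867/ 25768160000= 3.25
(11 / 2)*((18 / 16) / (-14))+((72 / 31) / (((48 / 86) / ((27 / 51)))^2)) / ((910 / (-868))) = -10246779 / 4207840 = -2.44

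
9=9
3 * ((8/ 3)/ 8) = 1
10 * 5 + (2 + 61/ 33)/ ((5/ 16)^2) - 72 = 14362/ 825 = 17.41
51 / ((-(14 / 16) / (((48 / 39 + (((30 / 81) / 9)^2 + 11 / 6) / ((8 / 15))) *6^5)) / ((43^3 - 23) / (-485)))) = 413479940592064 / 1191645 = 346982482.70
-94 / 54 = -1.74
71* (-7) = -497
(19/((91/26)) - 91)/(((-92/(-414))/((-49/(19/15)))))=566055/38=14896.18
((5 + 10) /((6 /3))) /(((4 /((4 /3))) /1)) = 5 /2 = 2.50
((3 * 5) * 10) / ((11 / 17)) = 2550 / 11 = 231.82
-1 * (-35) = 35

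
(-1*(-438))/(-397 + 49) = -73/58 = -1.26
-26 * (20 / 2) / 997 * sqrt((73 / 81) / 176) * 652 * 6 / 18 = -42380 * sqrt(803) / 296109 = -4.06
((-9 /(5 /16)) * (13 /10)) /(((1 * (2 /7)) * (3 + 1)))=-819 /25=-32.76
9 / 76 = 0.12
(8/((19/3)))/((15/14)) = 112/95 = 1.18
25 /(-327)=-25 /327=-0.08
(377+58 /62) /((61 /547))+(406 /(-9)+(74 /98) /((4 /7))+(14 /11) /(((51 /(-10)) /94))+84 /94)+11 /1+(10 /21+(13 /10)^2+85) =89545613970007 /26176498425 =3420.84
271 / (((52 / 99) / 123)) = 3299967 / 52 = 63460.90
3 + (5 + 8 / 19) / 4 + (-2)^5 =-2101 / 76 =-27.64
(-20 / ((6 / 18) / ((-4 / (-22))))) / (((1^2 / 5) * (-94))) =0.58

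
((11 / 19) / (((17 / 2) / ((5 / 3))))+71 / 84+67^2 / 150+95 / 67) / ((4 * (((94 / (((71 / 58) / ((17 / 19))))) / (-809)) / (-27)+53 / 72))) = 758915375069511 / 69470619067150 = 10.92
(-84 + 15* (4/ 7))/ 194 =-264/ 679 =-0.39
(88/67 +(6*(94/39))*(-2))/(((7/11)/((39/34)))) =-396792/7973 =-49.77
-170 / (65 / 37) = -1258 / 13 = -96.77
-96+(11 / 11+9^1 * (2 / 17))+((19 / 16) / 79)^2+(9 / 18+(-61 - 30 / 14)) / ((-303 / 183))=-1077409148373 / 19202708224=-56.11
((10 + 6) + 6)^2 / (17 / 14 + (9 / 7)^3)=332024 / 2291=144.93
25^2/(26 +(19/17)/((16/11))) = 170000/7281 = 23.35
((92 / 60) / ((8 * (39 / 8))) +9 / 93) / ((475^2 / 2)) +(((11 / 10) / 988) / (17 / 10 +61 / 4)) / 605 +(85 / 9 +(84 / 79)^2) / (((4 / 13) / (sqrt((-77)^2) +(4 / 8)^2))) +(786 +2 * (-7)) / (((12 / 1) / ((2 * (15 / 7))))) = 801451723473818472907 / 273466895728950000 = 2930.71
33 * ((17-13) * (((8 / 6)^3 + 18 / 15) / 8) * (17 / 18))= 45067 / 810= 55.64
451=451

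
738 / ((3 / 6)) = 1476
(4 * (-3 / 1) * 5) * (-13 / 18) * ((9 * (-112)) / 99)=-14560 / 33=-441.21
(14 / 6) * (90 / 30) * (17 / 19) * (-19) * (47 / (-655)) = 5593 / 655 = 8.54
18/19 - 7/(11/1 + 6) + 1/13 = 2572/4199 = 0.61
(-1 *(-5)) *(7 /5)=7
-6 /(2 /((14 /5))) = -42 /5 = -8.40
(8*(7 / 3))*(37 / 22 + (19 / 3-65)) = -105308 / 99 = -1063.72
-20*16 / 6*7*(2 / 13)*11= -24640 / 39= -631.79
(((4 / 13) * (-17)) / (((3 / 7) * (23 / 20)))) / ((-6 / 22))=104720 / 2691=38.91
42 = 42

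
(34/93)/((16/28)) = 119/186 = 0.64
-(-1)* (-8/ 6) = -4/ 3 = -1.33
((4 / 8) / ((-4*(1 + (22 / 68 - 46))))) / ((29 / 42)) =51 / 12586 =0.00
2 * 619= 1238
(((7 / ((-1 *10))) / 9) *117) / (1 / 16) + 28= -588 / 5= -117.60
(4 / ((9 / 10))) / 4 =10 / 9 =1.11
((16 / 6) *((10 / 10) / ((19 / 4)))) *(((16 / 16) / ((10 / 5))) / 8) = 2 / 57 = 0.04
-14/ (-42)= 1/ 3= 0.33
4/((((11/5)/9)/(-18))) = -3240/11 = -294.55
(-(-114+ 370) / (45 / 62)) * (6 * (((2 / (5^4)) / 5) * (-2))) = 2.71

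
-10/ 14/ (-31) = 5/ 217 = 0.02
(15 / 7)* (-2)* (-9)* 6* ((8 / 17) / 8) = 1620 / 119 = 13.61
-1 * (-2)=2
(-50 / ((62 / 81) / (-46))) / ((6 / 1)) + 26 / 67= 1040981 / 2077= 501.19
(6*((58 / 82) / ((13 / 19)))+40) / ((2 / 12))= 147756 / 533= 277.22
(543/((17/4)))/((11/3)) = 6516/187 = 34.84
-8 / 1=-8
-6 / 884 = -3 / 442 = -0.01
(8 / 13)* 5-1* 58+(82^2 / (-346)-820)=-2011408 / 2249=-894.36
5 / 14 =0.36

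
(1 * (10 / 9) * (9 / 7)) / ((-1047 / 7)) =-10 / 1047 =-0.01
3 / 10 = 0.30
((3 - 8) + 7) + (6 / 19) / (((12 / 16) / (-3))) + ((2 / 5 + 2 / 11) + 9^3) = 763183 / 1045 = 730.32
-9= -9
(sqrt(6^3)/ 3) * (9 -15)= -12 * sqrt(6)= -29.39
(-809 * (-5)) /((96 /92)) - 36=92171 /24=3840.46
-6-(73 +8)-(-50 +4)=-41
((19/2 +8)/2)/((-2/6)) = -105/4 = -26.25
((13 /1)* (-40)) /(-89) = 520 /89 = 5.84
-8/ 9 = -0.89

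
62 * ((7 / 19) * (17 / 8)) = 3689 / 76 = 48.54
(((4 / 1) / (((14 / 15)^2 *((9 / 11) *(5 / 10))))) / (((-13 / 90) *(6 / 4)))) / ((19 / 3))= -99000 / 12103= -8.18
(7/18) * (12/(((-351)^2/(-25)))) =-350/369603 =-0.00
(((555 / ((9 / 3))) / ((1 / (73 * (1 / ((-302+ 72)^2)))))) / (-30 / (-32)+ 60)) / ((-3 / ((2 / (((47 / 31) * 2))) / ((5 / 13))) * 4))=-83731 / 139854375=-0.00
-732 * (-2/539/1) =2.72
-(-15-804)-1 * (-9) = 828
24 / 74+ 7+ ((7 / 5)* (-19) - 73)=-17071 / 185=-92.28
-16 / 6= -8 / 3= -2.67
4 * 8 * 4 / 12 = 32 / 3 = 10.67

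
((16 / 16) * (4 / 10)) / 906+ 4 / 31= 9091 / 70215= 0.13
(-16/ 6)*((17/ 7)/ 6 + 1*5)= -908/ 63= -14.41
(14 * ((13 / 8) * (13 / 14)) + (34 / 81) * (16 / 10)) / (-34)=-70621 / 110160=-0.64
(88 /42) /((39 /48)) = 704 /273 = 2.58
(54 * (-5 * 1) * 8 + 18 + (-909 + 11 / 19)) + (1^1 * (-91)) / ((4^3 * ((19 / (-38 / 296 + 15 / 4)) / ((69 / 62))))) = -4255001557 / 1394752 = -3050.72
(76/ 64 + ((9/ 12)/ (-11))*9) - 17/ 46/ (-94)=109929/ 190256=0.58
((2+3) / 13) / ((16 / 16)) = 5 / 13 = 0.38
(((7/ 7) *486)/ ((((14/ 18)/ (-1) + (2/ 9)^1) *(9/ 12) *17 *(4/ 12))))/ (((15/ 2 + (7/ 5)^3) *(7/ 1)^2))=-874800/ 2133313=-0.41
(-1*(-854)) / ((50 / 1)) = 427 / 25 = 17.08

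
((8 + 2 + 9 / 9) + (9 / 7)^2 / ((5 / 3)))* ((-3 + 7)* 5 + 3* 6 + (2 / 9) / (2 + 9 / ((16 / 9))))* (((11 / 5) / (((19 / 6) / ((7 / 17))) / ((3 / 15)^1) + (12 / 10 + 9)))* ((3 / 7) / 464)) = 2765477 / 145183570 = 0.02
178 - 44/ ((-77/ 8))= 1278/ 7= 182.57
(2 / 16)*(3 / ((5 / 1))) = 3 / 40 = 0.08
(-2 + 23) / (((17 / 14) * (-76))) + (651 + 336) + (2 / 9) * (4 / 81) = 464709863 / 470934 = 986.78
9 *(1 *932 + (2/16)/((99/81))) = 738225/88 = 8388.92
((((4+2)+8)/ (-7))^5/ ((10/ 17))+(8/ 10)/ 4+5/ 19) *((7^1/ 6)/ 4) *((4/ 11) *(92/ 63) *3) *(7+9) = -1257088/ 3135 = -400.99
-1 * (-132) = 132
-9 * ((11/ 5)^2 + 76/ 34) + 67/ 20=-102557/ 1700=-60.33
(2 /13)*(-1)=-2 /13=-0.15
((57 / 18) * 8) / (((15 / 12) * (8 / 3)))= 38 / 5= 7.60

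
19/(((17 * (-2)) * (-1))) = 19/34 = 0.56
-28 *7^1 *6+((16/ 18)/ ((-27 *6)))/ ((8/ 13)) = -1714621/ 1458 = -1176.01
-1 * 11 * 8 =-88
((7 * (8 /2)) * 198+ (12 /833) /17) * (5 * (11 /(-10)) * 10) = -4317972780 /14161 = -304920.05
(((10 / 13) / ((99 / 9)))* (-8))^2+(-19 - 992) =-20667539 / 20449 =-1010.69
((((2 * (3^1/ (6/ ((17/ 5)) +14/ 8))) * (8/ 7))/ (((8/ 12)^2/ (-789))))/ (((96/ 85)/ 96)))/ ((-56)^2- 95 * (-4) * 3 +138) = -246262680/ 3692311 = -66.70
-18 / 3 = -6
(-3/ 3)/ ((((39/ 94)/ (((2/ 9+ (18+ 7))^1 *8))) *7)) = -170704/ 2457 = -69.48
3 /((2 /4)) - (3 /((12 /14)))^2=-6.25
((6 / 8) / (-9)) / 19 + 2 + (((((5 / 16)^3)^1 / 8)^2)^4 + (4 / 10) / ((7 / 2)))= 5595052941257657138139261134811944703403 / 2651809851590907166443095085259287429120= 2.11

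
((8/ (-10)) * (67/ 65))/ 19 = -268/ 6175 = -0.04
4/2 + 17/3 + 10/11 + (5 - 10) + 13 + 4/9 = 1685/99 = 17.02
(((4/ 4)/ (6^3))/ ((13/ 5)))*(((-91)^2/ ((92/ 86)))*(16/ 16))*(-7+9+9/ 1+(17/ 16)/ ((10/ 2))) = 356083/ 2304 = 154.55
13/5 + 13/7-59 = -1909/35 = -54.54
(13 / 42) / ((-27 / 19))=-247 / 1134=-0.22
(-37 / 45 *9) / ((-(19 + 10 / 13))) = 481 / 1285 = 0.37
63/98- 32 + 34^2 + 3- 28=15395/14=1099.64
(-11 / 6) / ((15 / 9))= -1.10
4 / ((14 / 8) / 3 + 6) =48 / 79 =0.61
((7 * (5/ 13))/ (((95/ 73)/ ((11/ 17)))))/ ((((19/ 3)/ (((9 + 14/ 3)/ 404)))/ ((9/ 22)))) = 188559/ 64463048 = 0.00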